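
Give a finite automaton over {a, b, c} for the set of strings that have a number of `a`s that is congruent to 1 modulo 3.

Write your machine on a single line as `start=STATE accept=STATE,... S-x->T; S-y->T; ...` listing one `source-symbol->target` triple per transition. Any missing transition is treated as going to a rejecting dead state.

The only thing that matters is how many `a`s have appeared, reduced mod 3. Use one state per residue: q0 for 0, …, q2 for 2. Reading `a` moves to the next residue; anything else stays put. q1 is accepting.
With 3 states:
        a   b   c  
>  q0   q1  q0  q0 
 * q1   q2  q1  q1 
   q2   q0  q2  q2 
(> = start, * = accepting)

start=q0; accept=q1; q0-a->q1; q0-b->q0; q0-c->q0; q1-a->q2; q1-b->q1; q1-c->q1; q2-a->q0; q2-b->q2; q2-c->q2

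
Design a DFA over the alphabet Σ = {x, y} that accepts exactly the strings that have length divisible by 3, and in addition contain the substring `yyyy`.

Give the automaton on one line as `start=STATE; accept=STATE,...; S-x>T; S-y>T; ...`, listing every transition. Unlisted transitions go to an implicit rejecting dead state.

Run two small machines in parallel and take their product. One (3 states) tracks the input length modulo 3; the other (5 states) tracks whether and how much of `yyyy` has been seen. Each combined state is a pair, one component from each; accept when both components accept.
       x  y 
>  A   B  C 
   B   D  E 
   C   D  F 
   D   A  G 
   E   A  H 
   F   A  I 
   G   B  J 
   H   B  K 
   I   B  L 
   J   D  M 
   K   D  N 
   L   N  N 
   M   A  O 
   N   O  O 
 * O   L  L 
(> = start, * = accepting)

start=A; accept=O; A-x>B; A-y>C; B-x>D; B-y>E; C-x>D; C-y>F; D-x>A; D-y>G; E-x>A; E-y>H; F-x>A; F-y>I; G-x>B; G-y>J; H-x>B; H-y>K; I-x>B; I-y>L; J-x>D; J-y>M; K-x>D; K-y>N; L-x>N; L-y>N; M-x>A; M-y>O; N-x>O; N-y>O; O-x>L; O-y>L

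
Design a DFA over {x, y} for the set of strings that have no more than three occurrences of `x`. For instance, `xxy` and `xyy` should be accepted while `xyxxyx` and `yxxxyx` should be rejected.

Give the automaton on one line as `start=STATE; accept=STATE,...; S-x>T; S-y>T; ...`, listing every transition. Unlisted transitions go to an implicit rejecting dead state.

Only the number of `x`s matters, and only up to 4. Make a chain q0 → q1 → q2 → q3 → q4 advanced by each `x` (with q4 absorbing); every other symbol self-loops. The accepting set is {q0, q1, q2, q3}.
        x   y  
>* q0   q1  q0 
 * q1   q2  q1 
 * q2   q3  q2 
 * q3   q4  q3 
   q4   q4  q4 
(> = start, * = accepting)

start=q0; accept=q0,q1,q2,q3; q0-x>q1; q0-y>q0; q1-x>q2; q1-y>q1; q2-x>q3; q2-y>q2; q3-x>q4; q3-y>q3; q4-x>q4; q4-y>q4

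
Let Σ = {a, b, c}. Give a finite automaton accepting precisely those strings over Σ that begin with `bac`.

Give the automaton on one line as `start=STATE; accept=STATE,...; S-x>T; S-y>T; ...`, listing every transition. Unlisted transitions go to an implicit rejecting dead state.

start=S0; accept=S3; S0-a>S4; S0-b>S1; S0-c>S4; S1-a>S2; S1-b>S4; S1-c>S4; S2-a>S4; S2-b>S4; S2-c>S3; S3-a>S3; S3-b>S3; S3-c>S3; S4-a>S4; S4-b>S4; S4-c>S4

Check the first 3 symbols one by one: S0 through S2 record how many have matched `bac` so far; any wrong symbol goes to the dead state S4. After all 3 match we enter the accepting sink S3.
5 states suffice.
        a   b   c  
>  S0   S4  S1  S4 
   S1   S2  S4  S4 
   S2   S4  S4  S3 
 * S3   S3  S3  S3 
   S4   S4  S4  S4 
(> = start, * = accepting)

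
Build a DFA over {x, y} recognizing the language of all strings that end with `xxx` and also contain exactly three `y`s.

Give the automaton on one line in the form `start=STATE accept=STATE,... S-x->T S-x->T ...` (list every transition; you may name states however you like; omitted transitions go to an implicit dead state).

Run two small machines in parallel and take their product. The first has 4 states tracking how much of the suffix `xxx` has currently been matched; the second has 5 states tracking the count of `y`s, saturating at 4. A product state is a pair (one from each), accepting exactly when both do.
20 states suffice.
       x  y 
>  A   B  C 
   B   D  C 
   C   E  F 
   D   G  C 
   E   H  F 
   F   I  J 
   G   G  C 
   H   K  F 
   I   L  J 
   J   M  N 
   K   K  F 
   L   O  J 
   M   P  N 
   N   Q  N 
   O   O  J 
   P   R  N 
   Q   S  N 
 * R   R  N 
   S   T  N 
   T   T  N 
(> = start, * = accepting)

start=A accept=R A-x->B A-y->C B-x->D B-y->C C-x->E C-y->F D-x->G D-y->C E-x->H E-y->F F-x->I F-y->J G-x->G G-y->C H-x->K H-y->F I-x->L I-y->J J-x->M J-y->N K-x->K K-y->F L-x->O L-y->J M-x->P M-y->N N-x->Q N-y->N O-x->O O-y->J P-x->R P-y->N Q-x->S Q-y->N R-x->R R-y->N S-x->T S-y->N T-x->T T-y->N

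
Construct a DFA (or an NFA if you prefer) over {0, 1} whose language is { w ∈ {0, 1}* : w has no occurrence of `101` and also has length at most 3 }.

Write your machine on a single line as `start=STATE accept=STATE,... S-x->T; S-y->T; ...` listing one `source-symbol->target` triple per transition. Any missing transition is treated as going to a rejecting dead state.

start=S0; accept=S0,S1,S2,S3,S4,S5; S0-0->S1; S0-1->S2; S1-0->S3; S1-1->S3; S2-0->S4; S2-1->S3; S3-0->S5; S3-1->S5; S4-0->S5; S4-1->S6; S5-0->S6; S5-1->S6; S6-0->S6; S6-1->S6

Handle the two conditions separately and then intersect. One (4 states) tracks partial matches of the forbidden pattern `101`; the other (5 states) tracks the input length, saturating at 4. Each combined state is a pair, one component from each; accept when both components accept. After merging equivalent states the machine shrinks.
A 7-state machine:
        0   1  
>* S0   S1  S2 
 * S1   S3  S3 
 * S2   S4  S3 
 * S3   S5  S5 
 * S4   S5  S6 
 * S5   S6  S6 
   S6   S6  S6 
(> = start, * = accepting)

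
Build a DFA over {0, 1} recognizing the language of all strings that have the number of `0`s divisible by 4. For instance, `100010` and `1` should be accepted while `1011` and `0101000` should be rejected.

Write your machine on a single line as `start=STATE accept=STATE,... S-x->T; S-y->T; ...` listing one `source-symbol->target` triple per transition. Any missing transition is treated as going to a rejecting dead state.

Keep the running count of `0`s modulo 4: each `0` advances along the cycle q0 → q1 → q2 → q3 → q0 while other symbols loop. Accept at q0.
        0   1  
>* q0   q1  q0 
   q1   q2  q1 
   q2   q3  q2 
   q3   q0  q3 
(> = start, * = accepting)

start=q0; accept=q0; q0-0->q1; q0-1->q0; q1-0->q2; q1-1->q1; q2-0->q3; q2-1->q2; q3-0->q0; q3-1->q3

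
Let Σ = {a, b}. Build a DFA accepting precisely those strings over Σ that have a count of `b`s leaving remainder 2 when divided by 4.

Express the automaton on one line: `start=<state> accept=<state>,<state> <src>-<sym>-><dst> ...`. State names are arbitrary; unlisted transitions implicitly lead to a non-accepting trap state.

The only thing that matters is how many `b`s have appeared, reduced mod 4. Use one state per residue: S0 for 0, …, S3 for 3. Reading `b` moves to the next residue; anything else stays put. S2 is accepting.
With 4 states:
        a   b  
>  S0   S0  S1 
   S1   S1  S2 
 * S2   S2  S3 
   S3   S3  S0 
(> = start, * = accepting)

start=S0 accept=S2 S0-a->S0 S0-b->S1 S1-a->S1 S1-b->S2 S2-a->S2 S2-b->S3 S3-a->S3 S3-b->S0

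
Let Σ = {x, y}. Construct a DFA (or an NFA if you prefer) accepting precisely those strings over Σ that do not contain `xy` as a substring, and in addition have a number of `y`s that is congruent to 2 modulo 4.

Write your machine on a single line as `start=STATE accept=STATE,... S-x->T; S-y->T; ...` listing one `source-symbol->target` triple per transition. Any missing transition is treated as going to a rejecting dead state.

Handle the two conditions separately and then intersect. The first has 3 states tracking partial matches of the forbidden pattern `xy`; the second has 4 states tracking the count of `y`s modulo 4. A product state is a pair (one from each), accepting exactly when both do.
A 12-state machine:
       x  y 
>  A   B  C 
   B   B  D 
   C   E  F 
   D   D  G 
   E   E  G 
 * F   H  I 
   G   G  J 
 * H   H  J 
   I   K  A 
   J   J  L 
   K   K  L 
   L   L  D 
(> = start, * = accepting)

start=A; accept=F,H; A-x->B; A-y->C; B-x->B; B-y->D; C-x->E; C-y->F; D-x->D; D-y->G; E-x->E; E-y->G; F-x->H; F-y->I; G-x->G; G-y->J; H-x->H; H-y->J; I-x->K; I-y->A; J-x->J; J-y->L; K-x->K; K-y->L; L-x->L; L-y->D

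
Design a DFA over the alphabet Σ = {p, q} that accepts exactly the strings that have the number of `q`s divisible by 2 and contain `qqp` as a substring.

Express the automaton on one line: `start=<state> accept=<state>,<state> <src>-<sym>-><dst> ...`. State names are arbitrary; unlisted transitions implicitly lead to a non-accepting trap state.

Run two small machines in parallel and take their product. One (2 states) tracks the count of `q`s modulo 2; the other (4 states) tracks whether and how much of `qqp` has been seen. Each combined state is a pair, one component from each; accept when both components accept.
        p   q  
>  S0   S0  S1 
   S1   S2  S3 
   S2   S2  S4 
   S3   S5  S6 
   S4   S0  S6 
 * S5   S5  S7 
   S6   S7  S3 
   S7   S7  S5 
(> = start, * = accepting)

start=S0 accept=S5 S0-p->S0 S0-q->S1 S1-p->S2 S1-q->S3 S2-p->S2 S2-q->S4 S3-p->S5 S3-q->S6 S4-p->S0 S4-q->S6 S5-p->S5 S5-q->S7 S6-p->S7 S6-q->S3 S7-p->S7 S7-q->S5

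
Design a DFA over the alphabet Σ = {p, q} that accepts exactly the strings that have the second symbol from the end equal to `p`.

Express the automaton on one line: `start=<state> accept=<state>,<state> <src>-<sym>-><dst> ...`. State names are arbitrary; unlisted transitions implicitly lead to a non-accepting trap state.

start=s0 accept=s3,s4 s0-p->s1 s0-q->s2 s1-p->s3 s1-q->s4 s2-p->s5 s2-q->s6 s3-p->s3 s3-q->s4 s4-p->s5 s4-q->s6 s5-p->s3 s5-q->s4 s6-p->s5 s6-q->s6

Because acceptance depends on a position counted from the end, the machine has to buffer the most recent 2 symbols. Make each state the string of the last up-to-2 symbols read; on input `x` shift the window left and append `x`. Accept when the buffered window has length 2 and begins with `p`.
        p   q  
>  s0   s1  s2 
   s1   s3  s4 
   s2   s5  s6 
 * s3   s3  s4 
 * s4   s5  s6 
   s5   s3  s4 
   s6   s5  s6 
(> = start, * = accepting)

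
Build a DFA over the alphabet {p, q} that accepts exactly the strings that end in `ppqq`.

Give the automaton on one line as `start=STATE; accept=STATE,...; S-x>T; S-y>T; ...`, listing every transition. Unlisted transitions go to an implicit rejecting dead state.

start=A; accept=E; A-p>B; A-q>A; B-p>C; B-q>A; C-p>C; C-q>D; D-p>B; D-q>E; E-p>B; E-q>A

Let each state record the length of the longest suffix of the input read so far that is also a prefix of `ppqq`. B means the last symbol is `p`; C means the last 2 symbols are `pp`; D means the last 3 symbols are `ppq`; E means the last 4 symbols are `ppqq`. Accept only at E, where the string currently ends in `ppqq`.
       p  q 
>  A   B  A 
   B   C  A 
   C   C  D 
   D   B  E 
 * E   B  A 
(> = start, * = accepting)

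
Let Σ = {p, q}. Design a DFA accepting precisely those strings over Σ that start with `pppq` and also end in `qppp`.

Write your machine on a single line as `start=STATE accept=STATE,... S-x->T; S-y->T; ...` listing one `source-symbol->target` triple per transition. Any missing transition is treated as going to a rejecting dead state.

start=S0; accept=S12; S0-p->S1; S0-q->S2; S1-p->S3; S1-q->S2; S2-p->S4; S2-q->S2; S3-p->S5; S3-q->S2; S4-p->S6; S4-q->S2; S5-p->S7; S5-q->S8; S6-p->S9; S6-q->S2; S7-p->S7; S7-q->S2; S8-p->S10; S8-q->S8; S9-p->S7; S9-q->S2; S10-p->S11; S10-q->S8; S11-p->S12; S11-q->S8; S12-p->S13; S12-q->S8; S13-p->S13; S13-q->S8

Build one automaton per condition and run them in lockstep. One (6 states) tracks whether the input so far still matches the prefix `pppq`; the other (5 states) tracks how much of the suffix `qppp` has currently been matched. Each combined state is a pair, one component from each; accept when both components accept.
A 14-state machine:
          p    q  
>  S0     S1   S2 
   S1     S3   S2 
   S2     S4   S2 
   S3     S5   S2 
   S4     S6   S2 
   S5     S7   S8 
   S6     S9   S2 
   S7     S7   S2 
   S8    S10   S8 
   S9     S7   S2 
   S10   S11   S8 
   S11   S12   S8 
 * S12   S13   S8 
   S13   S13   S8 
(> = start, * = accepting)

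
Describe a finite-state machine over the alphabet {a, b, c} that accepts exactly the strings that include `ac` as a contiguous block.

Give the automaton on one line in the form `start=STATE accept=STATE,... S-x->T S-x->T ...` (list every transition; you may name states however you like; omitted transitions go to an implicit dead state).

start=q0 accept=q2 q0-a->q1 q0-b->q0 q0-c->q0 q1-a->q1 q1-b->q0 q1-c->q2 q2-a->q2 q2-b->q2 q2-c->q2

Track how much of `ac` has been matched so far: state q0 is no progress, q2 is the absorbing accept state reached once `ac` has occurred. Intermediate states record partial matches; on a mismatch, fall back to the longest reusable overlap.
A 3-state machine:
        a   b   c  
>  q0   q1  q0  q0 
   q1   q1  q0  q2 
 * q2   q2  q2  q2 
(> = start, * = accepting)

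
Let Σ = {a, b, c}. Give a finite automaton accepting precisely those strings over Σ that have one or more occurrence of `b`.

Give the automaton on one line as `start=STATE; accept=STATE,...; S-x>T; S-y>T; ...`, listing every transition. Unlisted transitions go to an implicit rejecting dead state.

start=s0; accept=s1,s2; s0-a>s0; s0-b>s1; s0-c>s0; s1-a>s1; s1-b>s2; s1-c>s1; s2-a>s2; s2-b>s2; s2-c>s2

Count `b`s, saturating at 2: state s0 means no `b` yet, s1 means one `b` seen, s2 means more than one. Each `b` increments (capped at s2); other symbols loop. Accept from {s1, s2}.
With 3 states:
        a   b   c  
>  s0   s0  s1  s0 
 * s1   s1  s2  s1 
 * s2   s2  s2  s2 
(> = start, * = accepting)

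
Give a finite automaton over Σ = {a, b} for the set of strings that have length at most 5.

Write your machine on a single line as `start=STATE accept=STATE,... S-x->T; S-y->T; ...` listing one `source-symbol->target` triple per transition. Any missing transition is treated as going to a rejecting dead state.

Count input length up to 6: every symbol moves from s0 toward s6, which means 'more than 5' and absorbs. Accept from {s0, s1, s2, s3, s4, s5}.
7 states suffice.
        a   b  
>* s0   s1  s1 
 * s1   s2  s2 
 * s2   s3  s3 
 * s3   s4  s4 
 * s4   s5  s5 
 * s5   s6  s6 
   s6   s6  s6 
(> = start, * = accepting)

start=s0; accept=s0,s1,s2,s3,s4,s5; s0-a->s1; s0-b->s1; s1-a->s2; s1-b->s2; s2-a->s3; s2-b->s3; s3-a->s4; s3-b->s4; s4-a->s5; s4-b->s5; s5-a->s6; s5-b->s6; s6-a->s6; s6-b->s6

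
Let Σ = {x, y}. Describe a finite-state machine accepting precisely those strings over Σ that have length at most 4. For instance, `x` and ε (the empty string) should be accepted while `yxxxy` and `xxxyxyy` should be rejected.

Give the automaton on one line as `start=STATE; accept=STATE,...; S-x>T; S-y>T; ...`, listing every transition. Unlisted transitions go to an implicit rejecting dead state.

We only need to distinguish lengths 0, 1, …, 4, and '>4'. Chain q0 → q1 → q2 → q3 → q4 → q5 on every symbol, with q5 looping. Accepting states: {q0, q1, q2, q3, q4}.
6 states suffice.
        x   y  
>* q0   q1  q1 
 * q1   q2  q2 
 * q2   q3  q3 
 * q3   q4  q4 
 * q4   q5  q5 
   q5   q5  q5 
(> = start, * = accepting)

start=q0; accept=q0,q1,q2,q3,q4; q0-x>q1; q0-y>q1; q1-x>q2; q1-y>q2; q2-x>q3; q2-y>q3; q3-x>q4; q3-y>q4; q4-x>q5; q4-y>q5; q5-x>q5; q5-y>q5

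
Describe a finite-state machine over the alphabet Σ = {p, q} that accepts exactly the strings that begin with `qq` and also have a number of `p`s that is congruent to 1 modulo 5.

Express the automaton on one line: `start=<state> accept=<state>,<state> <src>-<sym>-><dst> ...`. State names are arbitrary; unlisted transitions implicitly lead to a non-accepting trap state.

Handle the two conditions separately and then intersect. The first has 4 states tracking whether the input so far still matches the prefix `qq`; the second has 5 states tracking the count of `p`s modulo 5. A product state is a pair (one from each), accepting exactly when both do. Minimizing collapses redundant product states.
An 8-state machine:
        p   q  
>  s0   s1  s2 
   s1   s1  s1 
   s2   s1  s3 
   s3   s4  s3 
 * s4   s5  s4 
   s5   s6  s5 
   s6   s7  s6 
   s7   s3  s7 
(> = start, * = accepting)

start=s0 accept=s4 s0-p->s1 s0-q->s2 s1-p->s1 s1-q->s1 s2-p->s1 s2-q->s3 s3-p->s4 s3-q->s3 s4-p->s5 s4-q->s4 s5-p->s6 s5-q->s5 s6-p->s7 s6-q->s6 s7-p->s3 s7-q->s7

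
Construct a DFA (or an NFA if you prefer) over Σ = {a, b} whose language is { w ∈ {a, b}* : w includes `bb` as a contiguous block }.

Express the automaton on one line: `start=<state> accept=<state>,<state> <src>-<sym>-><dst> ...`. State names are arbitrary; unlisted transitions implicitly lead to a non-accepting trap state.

start=q0 accept=q2 q0-a->q0 q0-b->q1 q1-a->q0 q1-b->q2 q2-a->q2 q2-b->q2

States q0..q1 record the length of the longest prefix of `bb` that matches the current input suffix. Reaching q2 means `bb` has been seen, and we stay there forever. Accept from q2.
        a   b  
>  q0   q0  q1 
   q1   q0  q2 
 * q2   q2  q2 
(> = start, * = accepting)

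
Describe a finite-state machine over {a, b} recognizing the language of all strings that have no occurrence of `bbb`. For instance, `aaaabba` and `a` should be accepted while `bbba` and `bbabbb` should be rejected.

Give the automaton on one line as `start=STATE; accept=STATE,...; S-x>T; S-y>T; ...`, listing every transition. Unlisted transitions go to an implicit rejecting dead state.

This is the complement of 'contains `bbb`'. Use the same substring-matching states — S0 through S3 holding how much of `bbb` has just been matched — but flip the accepting set: everything except the trap S3 accepts.
        a   b  
>* S0   S0  S1 
 * S1   S0  S2 
 * S2   S0  S3 
   S3   S3  S3 
(> = start, * = accepting)

start=S0; accept=S0,S1,S2; S0-a>S0; S0-b>S1; S1-a>S0; S1-b>S2; S2-a>S0; S2-b>S3; S3-a>S3; S3-b>S3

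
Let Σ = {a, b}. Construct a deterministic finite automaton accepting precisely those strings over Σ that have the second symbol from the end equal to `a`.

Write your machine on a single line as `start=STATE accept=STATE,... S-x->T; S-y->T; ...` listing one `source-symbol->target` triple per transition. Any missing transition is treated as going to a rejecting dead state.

start=S0; accept=S3,S4; S0-a->S1; S0-b->S2; S1-a->S3; S1-b->S4; S2-a->S5; S2-b->S6; S3-a->S3; S3-b->S4; S4-a->S5; S4-b->S6; S5-a->S3; S5-b->S4; S6-a->S5; S6-b->S6

Because acceptance depends on a position counted from the end, the machine has to buffer the most recent 2 symbols. Make each state the string of the last up-to-2 symbols read; on input `x` shift the window left and append `x`. Accept when the buffered window has length 2 and begins with `a`.
A 7-state machine:
        a   b  
>  S0   S1  S2 
   S1   S3  S4 
   S2   S5  S6 
 * S3   S3  S4 
 * S4   S5  S6 
   S5   S3  S4 
   S6   S5  S6 
(> = start, * = accepting)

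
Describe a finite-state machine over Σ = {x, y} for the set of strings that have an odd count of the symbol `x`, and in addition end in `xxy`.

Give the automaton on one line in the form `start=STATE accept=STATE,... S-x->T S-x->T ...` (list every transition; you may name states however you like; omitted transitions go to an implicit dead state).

Handle the two conditions separately and then intersect. One (2 states) tracks the count of `x`s modulo 2; the other (4 states) tracks how much of the suffix `xxy` has currently been matched. Each combined state is a pair, one component from each; accept when both components accept.
With 8 states:
       x  y 
>  A   B  A 
   B   C  D 
   C   E  F 
   D   G  D 
   E   C  H 
   F   B  A 
   G   E  A 
 * H   G  D 
(> = start, * = accepting)

start=A accept=H A-x->B A-y->A B-x->C B-y->D C-x->E C-y->F D-x->G D-y->D E-x->C E-y->H F-x->B F-y->A G-x->E G-y->A H-x->G H-y->D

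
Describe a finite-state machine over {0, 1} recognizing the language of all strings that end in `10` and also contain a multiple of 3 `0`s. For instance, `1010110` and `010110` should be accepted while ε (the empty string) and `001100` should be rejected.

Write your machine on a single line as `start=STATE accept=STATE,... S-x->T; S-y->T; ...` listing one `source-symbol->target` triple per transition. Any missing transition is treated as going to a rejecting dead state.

start=s0; accept=s4; s0-0->s1; s0-1->s0; s1-0->s2; s1-1->s1; s2-0->s0; s2-1->s3; s3-0->s4; s3-1->s3; s4-0->s1; s4-1->s0

Build one automaton per condition and run them in lockstep. One (3 states) tracks how much of the suffix `10` has currently been matched; the other (3 states) tracks the count of `0`s modulo 3. Each combined state is a pair, one component from each; accept when both components accept. Minimizing collapses redundant product states.
With 5 states:
        0   1  
>  s0   s1  s0 
   s1   s2  s1 
   s2   s0  s3 
   s3   s4  s3 
 * s4   s1  s0 
(> = start, * = accepting)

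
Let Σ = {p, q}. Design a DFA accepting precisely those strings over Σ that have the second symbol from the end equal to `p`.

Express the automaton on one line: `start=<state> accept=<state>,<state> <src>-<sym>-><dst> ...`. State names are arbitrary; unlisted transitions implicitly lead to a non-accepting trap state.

start=s0 accept=s3,s4 s0-p->s1 s0-q->s2 s1-p->s3 s1-q->s4 s2-p->s5 s2-q->s6 s3-p->s3 s3-q->s4 s4-p->s5 s4-q->s6 s5-p->s3 s5-q->s4 s6-p->s5 s6-q->s6

A DFA must remember the last 2 symbols (since which symbol is second-to-last isn't known until the input ends). Use one state per possible window of the last ≤2 symbols; accept from those whose window starts with `p`.
7 states suffice.
        p   q  
>  s0   s1  s2 
   s1   s3  s4 
   s2   s5  s6 
 * s3   s3  s4 
 * s4   s5  s6 
   s5   s3  s4 
   s6   s5  s6 
(> = start, * = accepting)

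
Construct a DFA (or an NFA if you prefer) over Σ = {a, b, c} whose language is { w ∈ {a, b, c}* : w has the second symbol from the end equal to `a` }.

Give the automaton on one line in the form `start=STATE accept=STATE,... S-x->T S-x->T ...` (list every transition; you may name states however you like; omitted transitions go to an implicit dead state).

start=S0 accept=S4,S5,S6 S0-a->S1 S0-b->S2 S0-c->S3 S1-a->S4 S1-b->S5 S1-c->S6 S2-a->S7 S2-b->S8 S2-c->S9 S3-a->S10 S3-b->S11 S3-c->S12 S4-a->S4 S4-b->S5 S4-c->S6 S5-a->S7 S5-b->S8 S5-c->S9 S6-a->S10 S6-b->S11 S6-c->S12 S7-a->S4 S7-b->S5 S7-c->S6 S8-a->S7 S8-b->S8 S8-c->S9 S9-a->S10 S9-b->S11 S9-c->S12 S10-a->S4 S10-b->S5 S10-c->S6 S11-a->S7 S11-b->S8 S11-c->S9 S12-a->S10 S12-b->S11 S12-c->S12

A DFA must remember the last 2 symbols (since which symbol is second-to-last isn't known until the input ends). Use one state per possible window of the last ≤2 symbols; accept from those whose window starts with `a`.
With 13 states:
          a    b    c  
>  S0     S1   S2   S3 
   S1     S4   S5   S6 
   S2     S7   S8   S9 
   S3    S10  S11  S12 
 * S4     S4   S5   S6 
 * S5     S7   S8   S9 
 * S6    S10  S11  S12 
   S7     S4   S5   S6 
   S8     S7   S8   S9 
   S9    S10  S11  S12 
   S10    S4   S5   S6 
   S11    S7   S8   S9 
   S12   S10  S11  S12 
(> = start, * = accepting)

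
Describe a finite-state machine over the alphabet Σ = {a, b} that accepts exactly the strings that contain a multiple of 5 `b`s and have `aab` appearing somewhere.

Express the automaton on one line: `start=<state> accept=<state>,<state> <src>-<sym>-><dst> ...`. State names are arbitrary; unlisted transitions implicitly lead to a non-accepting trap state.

Run two small machines in parallel and take their product. The first has 5 states tracking the count of `b`s modulo 5; the second has 4 states tracking whether and how much of `aab` has been seen. A product state is a pair (one from each), accepting exactly when both do. After merging equivalent states the machine shrinks.
With 16 states:
          a    b  
>  q0     q1   q2 
   q1     q3   q2 
   q2     q4   q5 
   q3     q3   q6 
   q4     q6   q5 
   q5     q7   q8 
   q6     q6   q9 
   q7     q9   q8 
   q8    q10  q11 
   q9     q9  q12 
   q10   q12  q11 
   q11   q13   q0 
   q12   q12  q14 
   q13   q14   q0 
   q14   q14  q15 
 * q15   q15   q6 
(> = start, * = accepting)

start=q0 accept=q15 q0-a->q1 q0-b->q2 q1-a->q3 q1-b->q2 q2-a->q4 q2-b->q5 q3-a->q3 q3-b->q6 q4-a->q6 q4-b->q5 q5-a->q7 q5-b->q8 q6-a->q6 q6-b->q9 q7-a->q9 q7-b->q8 q8-a->q10 q8-b->q11 q9-a->q9 q9-b->q12 q10-a->q12 q10-b->q11 q11-a->q13 q11-b->q0 q12-a->q12 q12-b->q14 q13-a->q14 q13-b->q0 q14-a->q14 q14-b->q15 q15-a->q15 q15-b->q6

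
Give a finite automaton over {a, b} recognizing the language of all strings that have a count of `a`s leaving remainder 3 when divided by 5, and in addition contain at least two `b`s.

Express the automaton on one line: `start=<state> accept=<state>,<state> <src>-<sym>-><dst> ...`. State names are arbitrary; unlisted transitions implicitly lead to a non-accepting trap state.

Handle the two conditions separately and then intersect. The first has 5 states tracking the count of `a`s modulo 5; the second has 4 states tracking the count of `b`s, saturating at 3. A product state is a pair (one from each), accepting exactly when both do.
          a    b  
>  S0     S1   S2 
   S1     S3   S4 
   S2     S4   S5 
   S3     S6   S7 
   S4     S7   S8 
   S5     S8   S9 
   S6    S10  S11 
   S7    S11  S12 
   S8    S12  S13 
   S9    S13   S9 
   S10    S0  S14 
   S11   S14  S15 
   S12   S15  S16 
   S13   S16  S13 
   S14    S2  S17 
 * S15   S17  S18 
   S16   S18  S16 
   S17    S5  S19 
 * S18   S19  S18 
   S19    S9  S19 
(> = start, * = accepting)

start=S0 accept=S15,S18 S0-a->S1 S0-b->S2 S1-a->S3 S1-b->S4 S2-a->S4 S2-b->S5 S3-a->S6 S3-b->S7 S4-a->S7 S4-b->S8 S5-a->S8 S5-b->S9 S6-a->S10 S6-b->S11 S7-a->S11 S7-b->S12 S8-a->S12 S8-b->S13 S9-a->S13 S9-b->S9 S10-a->S0 S10-b->S14 S11-a->S14 S11-b->S15 S12-a->S15 S12-b->S16 S13-a->S16 S13-b->S13 S14-a->S2 S14-b->S17 S15-a->S17 S15-b->S18 S16-a->S18 S16-b->S16 S17-a->S5 S17-b->S19 S18-a->S19 S18-b->S18 S19-a->S9 S19-b->S19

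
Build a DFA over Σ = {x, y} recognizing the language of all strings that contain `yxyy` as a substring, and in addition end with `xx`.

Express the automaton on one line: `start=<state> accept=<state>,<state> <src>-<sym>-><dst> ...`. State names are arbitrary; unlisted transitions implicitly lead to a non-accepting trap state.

start=q0 accept=q6 q0-x->q0 q0-y->q1 q1-x->q2 q1-y->q1 q2-x->q0 q2-y->q3 q3-x->q2 q3-y->q4 q4-x->q5 q4-y->q4 q5-x->q6 q5-y->q4 q6-x->q6 q6-y->q4

Run two small machines in parallel and take their product. One (5 states) tracks whether and how much of `yxyy` has been seen; the other (3 states) tracks how much of the suffix `xx` has currently been matched. Each combined state is a pair, one component from each; accept when both components accept. After merging equivalent states the machine shrinks.
7 states suffice.
        x   y  
>  q0   q0  q1 
   q1   q2  q1 
   q2   q0  q3 
   q3   q2  q4 
   q4   q5  q4 
   q5   q6  q4 
 * q6   q6  q4 
(> = start, * = accepting)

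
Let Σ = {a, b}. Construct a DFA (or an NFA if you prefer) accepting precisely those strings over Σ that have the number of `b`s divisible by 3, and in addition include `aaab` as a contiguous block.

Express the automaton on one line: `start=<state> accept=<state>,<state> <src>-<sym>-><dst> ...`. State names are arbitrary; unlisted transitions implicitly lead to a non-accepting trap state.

start=q0 accept=q14 q0-a->q1 q0-b->q2 q1-a->q3 q1-b->q2 q2-a->q4 q2-b->q5 q3-a->q6 q3-b->q2 q4-a->q7 q4-b->q5 q5-a->q8 q5-b->q0 q6-a->q6 q6-b->q9 q7-a->q10 q7-b->q5 q8-a->q11 q8-b->q0 q9-a->q9 q9-b->q12 q10-a->q10 q10-b->q12 q11-a->q13 q11-b->q0 q12-a->q12 q12-b->q14 q13-a->q13 q13-b->q14 q14-a->q14 q14-b->q9

Build one automaton per condition and run them in lockstep. One (3 states) tracks the count of `b`s modulo 3; the other (5 states) tracks whether and how much of `aaab` has been seen. Each combined state is a pair, one component from each; accept when both components accept.
          a    b  
>  q0     q1   q2 
   q1     q3   q2 
   q2     q4   q5 
   q3     q6   q2 
   q4     q7   q5 
   q5     q8   q0 
   q6     q6   q9 
   q7    q10   q5 
   q8    q11   q0 
   q9     q9  q12 
   q10   q10  q12 
   q11   q13   q0 
   q12   q12  q14 
   q13   q13  q14 
 * q14   q14   q9 
(> = start, * = accepting)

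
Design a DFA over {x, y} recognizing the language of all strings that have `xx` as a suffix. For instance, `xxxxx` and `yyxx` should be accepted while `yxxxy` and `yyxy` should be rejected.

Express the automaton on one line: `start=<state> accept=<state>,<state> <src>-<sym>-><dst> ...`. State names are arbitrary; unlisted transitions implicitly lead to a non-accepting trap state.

start=q0 accept=q2 q0-x->q1 q0-y->q0 q1-x->q2 q1-y->q0 q2-x->q2 q2-y->q0

Let each state record the length of the longest suffix of the input read so far that is also a prefix of `xx`. q1 means the last symbol is `x`; q2 means the last 2 symbols are `xx`. Accept only at q2, where the string currently ends in `xx`.
A 3-state machine:
        x   y  
>  q0   q1  q0 
   q1   q2  q0 
 * q2   q2  q0 
(> = start, * = accepting)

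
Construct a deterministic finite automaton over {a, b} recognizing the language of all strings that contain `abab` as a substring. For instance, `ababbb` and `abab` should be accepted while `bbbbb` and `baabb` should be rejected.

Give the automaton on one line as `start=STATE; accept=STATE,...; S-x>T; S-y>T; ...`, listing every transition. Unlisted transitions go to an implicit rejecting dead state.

States q0..q3 record the length of the longest prefix of `abab` that matches the current input suffix. Reaching q4 means `abab` has been seen, and we stay there forever. Accept from q4.
5 states suffice.
        a   b  
>  q0   q1  q0 
   q1   q1  q2 
   q2   q3  q0 
   q3   q1  q4 
 * q4   q4  q4 
(> = start, * = accepting)

start=q0; accept=q4; q0-a>q1; q0-b>q0; q1-a>q1; q1-b>q2; q2-a>q3; q2-b>q0; q3-a>q1; q3-b>q4; q4-a>q4; q4-b>q4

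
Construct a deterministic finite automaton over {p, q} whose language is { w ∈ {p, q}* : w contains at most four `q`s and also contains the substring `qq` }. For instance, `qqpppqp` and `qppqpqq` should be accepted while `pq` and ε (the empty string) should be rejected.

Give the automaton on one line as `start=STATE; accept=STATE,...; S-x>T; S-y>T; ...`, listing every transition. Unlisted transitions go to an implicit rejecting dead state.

start=S0; accept=S3,S5,S7; S0-p>S0; S0-q>S1; S1-p>S2; S1-q>S3; S2-p>S2; S2-q>S4; S3-p>S3; S3-q>S5; S4-p>S6; S4-q>S5; S5-p>S5; S5-q>S7; S6-p>S6; S6-q>S8; S7-p>S7; S7-q>S9; S8-p>S9; S8-q>S7; S9-p>S9; S9-q>S9

Build one automaton per condition and run them in lockstep. The first has 6 states tracking the count of `q`s, saturating at 5; the second has 3 states tracking whether and how much of `qq` has been seen. A product state is a pair (one from each), accepting exactly when both do. Equivalent product states are then merged.
10 states suffice.
        p   q  
>  S0   S0  S1 
   S1   S2  S3 
   S2   S2  S4 
 * S3   S3  S5 
   S4   S6  S5 
 * S5   S5  S7 
   S6   S6  S8 
 * S7   S7  S9 
   S8   S9  S7 
   S9   S9  S9 
(> = start, * = accepting)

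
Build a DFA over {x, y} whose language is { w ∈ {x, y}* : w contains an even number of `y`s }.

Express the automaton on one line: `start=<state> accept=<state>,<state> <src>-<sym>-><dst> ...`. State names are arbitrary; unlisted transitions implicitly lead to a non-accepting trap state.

Keep the running count of `y`s modulo 2: each `y` advances along the cycle s0 → s1 → s0 while other symbols loop. Accept at s0.
        x   y  
>* s0   s0  s1 
   s1   s1  s0 
(> = start, * = accepting)

start=s0 accept=s0 s0-x->s0 s0-y->s1 s1-x->s1 s1-y->s0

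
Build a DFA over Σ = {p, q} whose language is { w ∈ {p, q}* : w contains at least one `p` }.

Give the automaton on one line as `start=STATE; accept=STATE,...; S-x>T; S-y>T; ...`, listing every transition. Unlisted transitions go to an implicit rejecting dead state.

start=S0; accept=S1,S2; S0-p>S1; S0-q>S0; S1-p>S2; S1-q>S1; S2-p>S2; S2-q>S2

Count `p`s, saturating at 2: state S0 means no `p` yet, S1 means one `p` seen, S2 means more than one. Each `p` increments (capped at S2); other symbols loop. Accept from {S1, S2}.
        p   q  
>  S0   S1  S0 
 * S1   S2  S1 
 * S2   S2  S2 
(> = start, * = accepting)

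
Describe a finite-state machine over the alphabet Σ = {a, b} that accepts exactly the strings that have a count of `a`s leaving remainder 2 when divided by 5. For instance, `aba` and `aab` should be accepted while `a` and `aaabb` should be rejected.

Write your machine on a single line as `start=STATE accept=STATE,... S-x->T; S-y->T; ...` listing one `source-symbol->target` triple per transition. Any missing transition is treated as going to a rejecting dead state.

The only thing that matters is how many `a`s have appeared, reduced mod 5. Use one state per residue: s0 for 0, …, s4 for 4. Reading `a` moves to the next residue; anything else stays put. s2 is accepting.
        a   b  
>  s0   s1  s0 
   s1   s2  s1 
 * s2   s3  s2 
   s3   s4  s3 
   s4   s0  s4 
(> = start, * = accepting)

start=s0; accept=s2; s0-a->s1; s0-b->s0; s1-a->s2; s1-b->s1; s2-a->s3; s2-b->s2; s3-a->s4; s3-b->s3; s4-a->s0; s4-b->s4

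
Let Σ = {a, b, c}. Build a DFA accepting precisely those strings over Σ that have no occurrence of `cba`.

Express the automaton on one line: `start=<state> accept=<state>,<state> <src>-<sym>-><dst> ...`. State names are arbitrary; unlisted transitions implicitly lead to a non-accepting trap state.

This is the complement of 'contains `cba`'. Use the same substring-matching states — S0 through S3 holding how much of `cba` has just been matched — but flip the accepting set: everything except the trap S3 accepts.
4 states suffice.
        a   b   c  
>* S0   S0  S0  S1 
 * S1   S0  S2  S1 
 * S2   S3  S0  S1 
   S3   S3  S3  S3 
(> = start, * = accepting)

start=S0 accept=S0,S1,S2 S0-a->S0 S0-b->S0 S0-c->S1 S1-a->S0 S1-b->S2 S1-c->S1 S2-a->S3 S2-b->S0 S2-c->S1 S3-a->S3 S3-b->S3 S3-c->S3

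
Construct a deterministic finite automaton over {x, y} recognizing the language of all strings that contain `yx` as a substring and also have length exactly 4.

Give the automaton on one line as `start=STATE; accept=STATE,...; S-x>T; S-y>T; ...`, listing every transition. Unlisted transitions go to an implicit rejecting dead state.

Handle the two conditions separately and then intersect. One (3 states) tracks whether and how much of `yx` has been seen; the other (6 states) tracks the input length, saturating at 5. Each combined state is a pair, one component from each; accept when both components accept. After merging equivalent states the machine shrinks.
With 10 states:
        x   y  
>  q0   q1  q2 
   q1   q3  q4 
   q2   q5  q4 
   q3   q6  q7 
   q4   q8  q7 
   q5   q8  q8 
   q6   q6  q6 
   q7   q9  q6 
   q8   q9  q9 
 * q9   q6  q6 
(> = start, * = accepting)

start=q0; accept=q9; q0-x>q1; q0-y>q2; q1-x>q3; q1-y>q4; q2-x>q5; q2-y>q4; q3-x>q6; q3-y>q7; q4-x>q8; q4-y>q7; q5-x>q8; q5-y>q8; q6-x>q6; q6-y>q6; q7-x>q9; q7-y>q6; q8-x>q9; q8-y>q9; q9-x>q6; q9-y>q6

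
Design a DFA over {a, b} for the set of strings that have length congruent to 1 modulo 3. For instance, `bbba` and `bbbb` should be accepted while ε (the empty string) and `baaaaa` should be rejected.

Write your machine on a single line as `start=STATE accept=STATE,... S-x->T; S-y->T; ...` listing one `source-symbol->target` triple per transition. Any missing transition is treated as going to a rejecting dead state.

start=S0; accept=S1; S0-a->S1; S0-b->S1; S1-a->S2; S1-b->S2; S2-a->S0; S2-b->S0

Only the length mod 3 matters, so use a 3-cycle: from any state, every input symbol moves to the next state, wrapping S2 back to S0. Mark S1 accepting.
A 3-state machine:
        a   b  
>  S0   S1  S1 
 * S1   S2  S2 
   S2   S0  S0 
(> = start, * = accepting)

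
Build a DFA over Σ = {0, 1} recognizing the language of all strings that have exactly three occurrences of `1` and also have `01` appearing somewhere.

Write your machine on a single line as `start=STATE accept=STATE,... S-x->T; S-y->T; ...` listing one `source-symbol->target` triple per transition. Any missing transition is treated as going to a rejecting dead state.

start=S0; accept=S7; S0-0->S1; S0-1->S2; S1-0->S1; S1-1->S3; S2-0->S3; S2-1->S4; S3-0->S3; S3-1->S5; S4-0->S5; S4-1->S6; S5-0->S5; S5-1->S7; S6-0->S6; S6-1->S6; S7-0->S7; S7-1->S6

Run two small machines in parallel and take their product. The first has 5 states tracking the count of `1`s, saturating at 4; the second has 3 states tracking whether and how much of `01` has been seen. A product state is a pair (one from each), accepting exactly when both do. After merging equivalent states the machine shrinks.
8 states suffice.
        0   1  
>  S0   S1  S2 
   S1   S1  S3 
   S2   S3  S4 
   S3   S3  S5 
   S4   S5  S6 
   S5   S5  S7 
   S6   S6  S6 
 * S7   S7  S6 
(> = start, * = accepting)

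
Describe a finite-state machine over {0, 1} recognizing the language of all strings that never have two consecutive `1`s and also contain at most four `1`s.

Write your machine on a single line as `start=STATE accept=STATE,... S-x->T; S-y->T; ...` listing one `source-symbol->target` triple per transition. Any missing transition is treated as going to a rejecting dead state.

start=q0; accept=q0,q1,q2,q4,q5,q6,q7,q8; q0-0->q0; q0-1->q1; q1-0->q2; q1-1->q3; q2-0->q2; q2-1->q4; q3-0->q3; q3-1->q3; q4-0->q5; q4-1->q3; q5-0->q5; q5-1->q6; q6-0->q7; q6-1->q3; q7-0->q7; q7-1->q8; q8-0->q8; q8-1->q3

Build one automaton per condition and run them in lockstep. The first has 3 states tracking partial matches of the forbidden pattern `11`; the second has 6 states tracking the count of `1`s, saturating at 5. A product state is a pair (one from each), accepting exactly when both do. Equivalent product states are then merged.
With 9 states:
        0   1  
>* q0   q0  q1 
 * q1   q2  q3 
 * q2   q2  q4 
   q3   q3  q3 
 * q4   q5  q3 
 * q5   q5  q6 
 * q6   q7  q3 
 * q7   q7  q8 
 * q8   q8  q3 
(> = start, * = accepting)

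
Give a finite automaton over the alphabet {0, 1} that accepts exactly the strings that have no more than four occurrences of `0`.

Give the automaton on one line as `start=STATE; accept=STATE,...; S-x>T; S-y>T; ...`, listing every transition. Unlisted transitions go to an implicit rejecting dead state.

Only the number of `0`s matters, and only up to 5. Make a chain q0 → q1 → q2 → q3 → q4 → q5 advanced by each `0` (with q5 absorbing); every other symbol self-loops. The accepting set is {q0, q1, q2, q3, q4}.
With 6 states:
        0   1  
>* q0   q1  q0 
 * q1   q2  q1 
 * q2   q3  q2 
 * q3   q4  q3 
 * q4   q5  q4 
   q5   q5  q5 
(> = start, * = accepting)

start=q0; accept=q0,q1,q2,q3,q4; q0-0>q1; q0-1>q0; q1-0>q2; q1-1>q1; q2-0>q3; q2-1>q2; q3-0>q4; q3-1>q3; q4-0>q5; q4-1>q4; q5-0>q5; q5-1>q5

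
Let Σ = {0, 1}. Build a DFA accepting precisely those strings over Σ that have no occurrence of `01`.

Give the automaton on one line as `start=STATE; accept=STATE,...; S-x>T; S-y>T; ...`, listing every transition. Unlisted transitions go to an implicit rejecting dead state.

Track partial matches of the forbidden pattern `01`. State S2 is a dead state reached once `01` has occurred; every other state accepts. S0 means no part of `01` is currently matched.
        0   1  
>* S0   S1  S0 
 * S1   S1  S2 
   S2   S2  S2 
(> = start, * = accepting)

start=S0; accept=S0,S1; S0-0>S1; S0-1>S0; S1-0>S1; S1-1>S2; S2-0>S2; S2-1>S2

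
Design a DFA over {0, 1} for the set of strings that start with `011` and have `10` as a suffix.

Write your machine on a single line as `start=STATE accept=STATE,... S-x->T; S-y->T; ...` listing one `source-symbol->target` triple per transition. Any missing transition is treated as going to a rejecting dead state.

start=q0; accept=q5; q0-0->q1; q0-1->q2; q1-0->q2; q1-1->q3; q2-0->q2; q2-1->q2; q3-0->q2; q3-1->q4; q4-0->q5; q4-1->q4; q5-0->q6; q5-1->q4; q6-0->q6; q6-1->q4

Handle the two conditions separately and then intersect. One (5 states) tracks whether the input so far still matches the prefix `011`; the other (3 states) tracks how much of the suffix `10` has currently been matched. Each combined state is a pair, one component from each; accept when both components accept. After merging equivalent states the machine shrinks.
With 7 states:
        0   1  
>  q0   q1  q2 
   q1   q2  q3 
   q2   q2  q2 
   q3   q2  q4 
   q4   q5  q4 
 * q5   q6  q4 
   q6   q6  q4 
(> = start, * = accepting)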